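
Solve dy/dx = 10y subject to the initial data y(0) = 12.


General solution of y' = 10y is y = Ce^(10x).
Apply y(0) = 12: C = 12.
Particular solution: y = 12e^(10x).


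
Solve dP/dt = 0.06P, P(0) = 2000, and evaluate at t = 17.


The ODE dP/dt = 0.06P has solution P(t) = P(0)e^(0.06t).
Substitute P(0) = 2000 and t = 17: P(17) = 2000 e^(1.02) ≈ 5546.


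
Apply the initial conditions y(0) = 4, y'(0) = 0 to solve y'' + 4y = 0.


Characteristic roots of r² + 4 = 0 are ±2i, so y = C₁cos(2x) + C₂sin(2x).
Apply y(0) = 4: C₁ = 4. Differentiate and apply y'(0) = 0: 2·C₂ = 0, so C₂ = 0.
Particular solution: y = 4cos(2x).


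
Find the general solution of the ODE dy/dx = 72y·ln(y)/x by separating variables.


Separate: dy/[y ln(y)] = 72 dx/x.
Substitute u = ln(y): du/u = 72 dx/x.
Integrate: ln|ln(y)| = 72ln|x| + C₀, hence ln(y) = C·x^72.


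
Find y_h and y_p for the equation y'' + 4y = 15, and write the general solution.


Homogeneous part: r² + 4 = 0 ⇒ r = ±2i, so y_h = C₁cos(2x) + C₂sin(2x).
Try constant y_p = A; plug in: 4A = 15 ⇒ A = 15/4.
General solution: y = C₁cos(2x) + C₂sin(2x) + 15/4.


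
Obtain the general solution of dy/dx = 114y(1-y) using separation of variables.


Separate: dy/[y(1-y)] = 114 dx.
Partial fractions: 1/[y(1-y)] = 1/y + 1/(1-y).
Integrate: ln|y/(1-y)| = 114x + C₀.
Solve for y: y = 1/(1 + Ce^(-114x)).


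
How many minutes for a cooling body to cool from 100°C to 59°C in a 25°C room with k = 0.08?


From T(t) = T_a + (T₀ - T_a)e^(-kt), set T(t) = 59:
(59 - 25) / (100 - 25) = e^(-0.08t), so t = -ln(0.453)/0.08 ≈ 9.9 minutes.


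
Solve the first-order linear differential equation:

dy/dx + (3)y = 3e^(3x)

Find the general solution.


P(x) = 3 ⇒ μ = e^(3x).
(μ y)' = 3e^(6x) ⇒ μ y = (3/6)e^(6x) + C.
Divide by μ: y = (1/2)e^(3x) + Ce^(-3x).


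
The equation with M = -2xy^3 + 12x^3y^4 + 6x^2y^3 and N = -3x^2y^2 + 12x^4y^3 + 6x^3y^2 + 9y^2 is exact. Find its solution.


Check exactness: ∂M/∂y = -6xy^2 + 48x^3y^3 + 18x^2y^2 and ∂N/∂x = -6xy^2 + 48x^3y^3 + 18x^2y^2; equal, so the equation is exact.
Integrate M with respect to x (treating y as constant): ∫M dx = -x^2y^3 + 3x^4y^4 + 2x^3y^3 + h(y).
Differentiate w.r.t. y and set equal to N: the x-dependent terms already match, leaving h'(y) = 9y^2. Integrate: h(y) = 3y^3.
So F(x,y) = -x^2y^3 + 3x^4y^4 + 2x^3y^3 + 3y^3.
General solution: -x^2y^3 + 3x^4y^4 + 2x^3y^3 + 3y^3 = C.


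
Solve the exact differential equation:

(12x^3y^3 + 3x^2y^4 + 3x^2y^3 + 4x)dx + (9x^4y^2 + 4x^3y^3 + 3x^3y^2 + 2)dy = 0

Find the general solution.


Check exactness: ∂M/∂y = 36x^3y^2 + 12x^2y^3 + 9x^2y^2 and ∂N/∂x = 36x^3y^2 + 12x^2y^3 + 9x^2y^2; equal, so the equation is exact.
Integrate M with respect to x (treating y as constant): ∫M dx = 3x^4y^3 + x^3y^4 + x^3y^3 + 2x^2 + h(y).
Differentiate w.r.t. y and set equal to N: the x-dependent terms already match, leaving h'(y) = 2. Integrate: h(y) = 2y.
So F(x,y) = 3x^4y^3 + x^3y^4 + x^3y^3 + 2y + 2x^2.
General solution: 3x^4y^3 + x^3y^4 + x^3y^3 + 2y + 2x^2 = C.


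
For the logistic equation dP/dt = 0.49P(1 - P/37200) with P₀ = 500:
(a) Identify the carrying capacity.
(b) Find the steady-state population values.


Logistic ODE dP/dt = 0.49P(1 - P/37200) has equilibria where dP/dt = 0, i.e. P = 0 or P = 37200.
The coefficient (1 - P/K) = 0 when P = K, identifying K = 37200 as the carrying capacity.
(a) K = 37200; (b) equilibria P = 0 and P = 37200.


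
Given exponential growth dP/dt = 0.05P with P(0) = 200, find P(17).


The ODE dP/dt = 0.05P has solution P(t) = P(0)e^(0.05t).
Substitute P(0) = 200 and t = 17: P(17) = 200 e^(0.85) ≈ 468.


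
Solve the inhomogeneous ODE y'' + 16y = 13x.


Homogeneous: r² + 16 = 0 ⇒ r = ±4i, y_h = C₁cos(4x) + C₂sin(4x).
Polynomial forcing; try y_p = Ax + B. Then y_p'' + 16 y_p = 16(Ax + B) = 13x, so B = 0 and A = 13/16.
General solution: y = C₁cos(4x) + C₂sin(4x) + (13/16)x.


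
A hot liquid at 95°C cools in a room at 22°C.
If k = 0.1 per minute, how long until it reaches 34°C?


From T(t) = T_a + (T₀ - T_a)e^(-kt), set T(t) = 34:
(34 - 22) / (95 - 22) = e^(-0.1t), so t = -ln(0.164)/0.1 ≈ 18.1 minutes.


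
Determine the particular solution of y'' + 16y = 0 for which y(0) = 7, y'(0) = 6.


Characteristic roots of r² + 16 = 0 are ±4i, so y = C₁cos(4x) + C₂sin(4x).
Apply y(0) = 7: C₁ = 7. Differentiate and apply y'(0) = 6: 4·C₂ = 6, so C₂ = 3/2.
Particular solution: y = 7cos(4x) + (3/2)sin(4x).


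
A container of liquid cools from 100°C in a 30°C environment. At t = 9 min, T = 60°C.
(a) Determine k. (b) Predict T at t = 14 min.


Newton's law: T(t) = T_a + (T₀ - T_a)e^(-kt).
(a) Use T(9) = 60: (60 - 30)/(100 - 30) = e^(-k·9), so k = -ln(0.429)/9 ≈ 0.0941.
(b) Apply k to t = 14: T(14) = 30 + (70)e^(-1.318) ≈ 48.7°C.


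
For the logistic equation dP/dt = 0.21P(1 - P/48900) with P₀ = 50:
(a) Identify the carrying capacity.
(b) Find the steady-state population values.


Logistic ODE dP/dt = 0.21P(1 - P/48900) has equilibria where dP/dt = 0, i.e. P = 0 or P = 48900.
The coefficient (1 - P/K) = 0 when P = K, identifying K = 48900 as the carrying capacity.
(a) K = 48900; (b) equilibria P = 0 and P = 48900.


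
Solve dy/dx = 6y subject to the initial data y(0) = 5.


General solution of y' = 6y is y = Ce^(6x).
Apply y(0) = 5: C = 5.
Particular solution: y = 5e^(6x).


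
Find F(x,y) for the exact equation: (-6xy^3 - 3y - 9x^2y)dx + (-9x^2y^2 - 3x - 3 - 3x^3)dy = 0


Check exactness: ∂M/∂y = -18xy^2 - 3 - 9x^2 and ∂N/∂x = -18xy^2 - 3 - 9x^2; equal, so the equation is exact.
Integrate M with respect to x (treating y as constant): ∫M dx = -3x^2y^3 - 3xy - 3x^3y + h(y).
Differentiate w.r.t. y and set equal to N: the x-dependent terms already match, leaving h'(y) = -3. Integrate: h(y) = -3y.
So F(x,y) = -3x^2y^3 - 3xy - 3y - 3x^3y.
General solution: -3x^2y^3 - 3xy - 3y - 3x^3y = C.


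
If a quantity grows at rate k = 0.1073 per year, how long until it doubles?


Exponential growth: P(t) = P₀ e^(0.1073t). Set P(t)/P₀ = 2: e^(0.1073t) = 2.
Solve: t = ln(2)/0.1073 ≈ 6.46 years.


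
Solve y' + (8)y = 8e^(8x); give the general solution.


P(x) = 8 ⇒ μ = e^(8x).
(μ y)' = 8e^(16x) ⇒ μ y = (8/16)e^(16x) + C.
Divide by μ: y = (1/2)e^(8x) + Ce^(-8x).


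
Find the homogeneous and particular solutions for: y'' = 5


Characteristic polynomial (r - 0)² = 0; repeated root r = 0.
y_h = (C₁ + C₂x). Forcing matches the repeated root (resonance), so try y_p = Ax².
Substitute and solve for A: 2A = 5, so A = 5/2.
General solution: y = C₁ + C₂x + (5/2)x².


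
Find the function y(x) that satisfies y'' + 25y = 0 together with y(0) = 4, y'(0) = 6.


Characteristic roots of r² + 25 = 0 are ±5i, so y = C₁cos(5x) + C₂sin(5x).
Apply y(0) = 4: C₁ = 4. Differentiate and apply y'(0) = 6: 5·C₂ = 6, so C₂ = 6/5.
Particular solution: y = 4cos(5x) + (6/5)sin(5x).


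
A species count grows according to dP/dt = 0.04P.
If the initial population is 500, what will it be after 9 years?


The ODE dP/dt = 0.04P has solution P(t) = P(0)e^(0.04t).
Substitute P(0) = 500 and t = 9: P(9) = 500 e^(0.36) ≈ 717.


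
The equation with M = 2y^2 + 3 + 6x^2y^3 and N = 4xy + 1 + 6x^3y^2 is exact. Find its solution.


Check exactness: ∂M/∂y = 4y + 18x^2y^2 and ∂N/∂x = 4y + 18x^2y^2; equal, so the equation is exact.
Integrate M with respect to x (treating y as constant): ∫M dx = 2xy^2 + 3x + 2x^3y^3 + h(y).
Differentiate w.r.t. y and set equal to N: the x-dependent terms already match, leaving h'(y) = 1. Integrate: h(y) = y.
So F(x,y) = 2xy^2 + y + 3x + 2x^3y^3.
General solution: 2xy^2 + y + 3x + 2x^3y^3 = C.


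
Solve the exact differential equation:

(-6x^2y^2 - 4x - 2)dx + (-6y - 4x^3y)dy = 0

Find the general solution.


Check exactness: ∂M/∂y = -12x^2y and ∂N/∂x = -12x^2y; equal, so the equation is exact.
Integrate M with respect to x (treating y as constant): ∫M dx = -2x^3y^2 - 2x^2 - 2x + h(y).
Differentiate w.r.t. y and set equal to N: the x-dependent terms already match, leaving h'(y) = -6y. Integrate: h(y) = -3y^2.
So F(x,y) = -3y^2 - 2x^3y^2 - 2x^2 - 2x.
General solution: -3y^2 - 2x^3y^2 - 2x^2 - 2x = C.


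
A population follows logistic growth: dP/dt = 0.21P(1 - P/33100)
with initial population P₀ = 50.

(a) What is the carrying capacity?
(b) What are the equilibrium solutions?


Logistic ODE dP/dt = 0.21P(1 - P/33100) has equilibria where dP/dt = 0, i.e. P = 0 or P = 33100.
The coefficient (1 - P/K) = 0 when P = K, identifying K = 33100 as the carrying capacity.
(a) K = 33100; (b) equilibria P = 0 and P = 33100.


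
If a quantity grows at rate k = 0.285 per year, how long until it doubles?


Exponential growth: P(t) = P₀ e^(0.285t). Set P(t)/P₀ = 2: e^(0.285t) = 2.
Solve: t = ln(2)/0.285 ≈ 2.43 years.


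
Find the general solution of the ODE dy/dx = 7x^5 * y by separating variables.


Separate variables: dy/y = 7x^5 dx.
Integrate: ln|y| = (7/6)x^6 + C₀.
Exponentiate: y = Ce^((7/6)x^6).


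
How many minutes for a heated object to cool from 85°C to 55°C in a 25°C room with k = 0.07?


From T(t) = T_a + (T₀ - T_a)e^(-kt), set T(t) = 55:
(55 - 25) / (85 - 25) = e^(-0.07t), so t = -ln(0.500)/0.07 ≈ 9.9 minutes.


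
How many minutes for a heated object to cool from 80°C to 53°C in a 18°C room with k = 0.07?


From T(t) = T_a + (T₀ - T_a)e^(-kt), set T(t) = 53:
(53 - 18) / (80 - 18) = e^(-0.07t), so t = -ln(0.565)/0.07 ≈ 8.2 minutes.


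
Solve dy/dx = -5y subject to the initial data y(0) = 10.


General solution of y' = -5y is y = Ce^(-5x).
Apply y(0) = 10: C = 10.
Particular solution: y = 10e^(-5x).


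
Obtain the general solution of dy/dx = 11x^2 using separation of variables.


Integrate both sides with respect to x: y = ∫ 11x^2 dx = (11/3)x^3 + C.


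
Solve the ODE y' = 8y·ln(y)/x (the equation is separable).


Separate: dy/[y ln(y)] = 8 dx/x.
Substitute u = ln(y): du/u = 8 dx/x.
Integrate: ln|ln(y)| = 8ln|x| + C₀, hence ln(y) = C·x^8.


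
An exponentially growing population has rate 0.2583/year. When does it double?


Exponential growth: P(t) = P₀ e^(0.2583t). Set P(t)/P₀ = 2: e^(0.2583t) = 2.
Solve: t = ln(2)/0.2583 ≈ 2.68 years.


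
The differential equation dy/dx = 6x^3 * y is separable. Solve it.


Separate variables: dy/y = 6x^3 dx.
Integrate: ln|y| = (3/2)x^4 + C₀.
Exponentiate: y = Ce^((3/2)x^4).


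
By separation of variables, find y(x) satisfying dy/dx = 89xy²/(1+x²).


Separate: dy/y² = 89x/(1+x²) dx.
Integrate LHS: ∫ dy/y² = -1/y.
Integrate RHS via u = 1+x²: (89/2)ln(1+x²) + C.
Result: -1/y = (89/2)ln(1+x²) + C.


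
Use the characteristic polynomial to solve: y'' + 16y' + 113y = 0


Characteristic equation: r² + 16r + 113 = 0.
Discriminant is negative; roots r = -8 ± 7i (complex conjugate pair).
General solution uses e^(α x)(C₁ cos(β x) + C₂ sin(β x)): y = e^(-8x)(C₁cos(7x) + C₂sin(7x)).


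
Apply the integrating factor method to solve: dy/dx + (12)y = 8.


P(x) = 12, Q(x) = 8; integrating factor μ = e^(12x).
(μ y)' = 8e^(12x) ⇒ μ y = (2/3)e^(12x) + C.
Divide by μ: y = 2/3 + Ce^(-12x).


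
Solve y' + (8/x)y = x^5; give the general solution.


P(x) = 8/x ⇒ μ = x^8.
(x^8 y)' = x^8·x^5 = x^13.
Integrate: x^8 y = x^14/(14) + C.
Solve for y: y = (1/14)x^6 + C/x^8.


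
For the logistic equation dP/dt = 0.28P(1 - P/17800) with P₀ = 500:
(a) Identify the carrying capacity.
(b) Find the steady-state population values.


Logistic ODE dP/dt = 0.28P(1 - P/17800) has equilibria where dP/dt = 0, i.e. P = 0 or P = 17800.
The coefficient (1 - P/K) = 0 when P = K, identifying K = 17800 as the carrying capacity.
(a) K = 17800; (b) equilibria P = 0 and P = 17800.


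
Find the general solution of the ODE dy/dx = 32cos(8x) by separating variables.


g(y) = 1, so integrate directly: y = ∫ 32cos(8x) dx = 4sin(8x) + C.


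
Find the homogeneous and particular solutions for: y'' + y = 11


Homogeneous part: r² + 1 = 0 ⇒ r = ±1i, so y_h = C₁cos(x) + C₂sin(x).
Try constant y_p = A; plug in: 1A = 11 ⇒ A = 11.
General solution: y = C₁cos(x) + C₂sin(x) + 11.


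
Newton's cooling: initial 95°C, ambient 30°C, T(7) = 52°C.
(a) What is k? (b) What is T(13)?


Newton's law: T(t) = T_a + (T₀ - T_a)e^(-kt).
(a) Use T(7) = 52: (52 - 30)/(95 - 30) = e^(-k·7), so k = -ln(0.338)/7 ≈ 0.1548.
(b) Apply k to t = 13: T(13) = 30 + (65)e^(-2.012) ≈ 38.7°C.


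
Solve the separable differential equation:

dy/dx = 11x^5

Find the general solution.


Integrate both sides with respect to x: y = ∫ 11x^5 dx = (11/6)x^6 + C.


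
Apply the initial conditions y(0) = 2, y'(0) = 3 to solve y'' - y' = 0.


Characteristic roots of r² - r = 0 are 1, 0.
General solution y = c₁ e^(x) + c₂.
Apply y(0) = 2: c₁ + c₂ = 2. Apply y'(0) = 3: 1 c₁ + 0 c₂ = 3.
Solve: c₁ = 3, c₂ = -1.
Particular solution: y = 3e^(x) - 1.


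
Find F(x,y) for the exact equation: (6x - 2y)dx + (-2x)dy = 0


Check exactness: ∂M/∂y = -2 and ∂N/∂x = -2; equal, so the equation is exact.
Integrate M with respect to x (treating y as constant): ∫M dx = 3x^2 - 2xy + h(y).
Differentiate w.r.t. y and set equal to N: all terms match, so h'(y) = 0 and h is a constant absorbed into C.
General solution: 3x^2 - 2xy = C.


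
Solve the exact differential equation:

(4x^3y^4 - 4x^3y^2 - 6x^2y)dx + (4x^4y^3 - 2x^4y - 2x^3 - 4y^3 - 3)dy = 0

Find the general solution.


Check exactness: ∂M/∂y = 16x^3y^3 - 8x^3y - 6x^2 and ∂N/∂x = 16x^3y^3 - 8x^3y - 6x^2; equal, so the equation is exact.
Integrate M with respect to x (treating y as constant): ∫M dx = x^4y^4 - x^4y^2 - 2x^3y + h(y).
Differentiate w.r.t. y and set equal to N: the x-dependent terms already match, leaving h'(y) = -4y^3 - 3. Integrate: h(y) = -y^4 - 3y.
So F(x,y) = x^4y^4 - x^4y^2 - 2x^3y - y^4 - 3y.
General solution: x^4y^4 - x^4y^2 - 2x^3y - y^4 - 3y = C.


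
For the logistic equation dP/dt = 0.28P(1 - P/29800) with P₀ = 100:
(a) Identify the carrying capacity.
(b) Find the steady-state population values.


Logistic ODE dP/dt = 0.28P(1 - P/29800) has equilibria where dP/dt = 0, i.e. P = 0 or P = 29800.
The coefficient (1 - P/K) = 0 when P = K, identifying K = 29800 as the carrying capacity.
(a) K = 29800; (b) equilibria P = 0 and P = 29800.


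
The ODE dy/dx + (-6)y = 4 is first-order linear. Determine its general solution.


P(x) = -6 ⇒ μ = e^(-6x).
(μ y)' = 4e^(-6x) ⇒ μ y = -(2/3)e^(-6x) + C.
Divide by μ: y = -2/3 + Ce^(6x).


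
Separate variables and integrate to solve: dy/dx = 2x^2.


Integrate both sides with respect to x: y = ∫ 2x^2 dx = (2/3)x^3 + C.


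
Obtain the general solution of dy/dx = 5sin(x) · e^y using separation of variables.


Separate: e^(-y) dy = 5sin(x) dx.
Integrate: -e^(-y) = -5cos(x) + C₀.
Rearrange: e^(-y) = 5cos(x) + C.


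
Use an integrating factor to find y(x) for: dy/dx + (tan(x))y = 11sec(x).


P(x) = tan(x) ⇒ μ = e^(∫tan(x)dx) = sec(x).
(sec(x) y)' = 11sec²(x) ⇒ sec(x) y = 11tan(x) + C.
Multiply by cos(x): y = 11sin(x) + C·cos(x).


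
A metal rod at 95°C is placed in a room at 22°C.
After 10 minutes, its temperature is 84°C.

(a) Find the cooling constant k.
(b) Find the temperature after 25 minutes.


Newton's law: T(t) = T_a + (T₀ - T_a)e^(-kt).
(a) Use T(10) = 84: (84 - 22)/(95 - 22) = e^(-k·10), so k = -ln(0.849)/10 ≈ 0.0163.
(b) Apply k to t = 25: T(25) = 22 + (73)e^(-0.408) ≈ 70.5°C.


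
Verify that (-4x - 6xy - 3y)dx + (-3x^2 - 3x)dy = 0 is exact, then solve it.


Check exactness: ∂M/∂y = -6x - 3 and ∂N/∂x = -6x - 3; equal, so the equation is exact.
Integrate M with respect to x (treating y as constant): ∫M dx = -2x^2 - 3x^2y - 3xy + h(y).
Differentiate w.r.t. y and set equal to N: all terms match, so h'(y) = 0 and h is a constant absorbed into C.
General solution: -2x^2 - 3x^2y - 3xy = C.


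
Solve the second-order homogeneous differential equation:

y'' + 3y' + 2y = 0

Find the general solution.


Characteristic equation: r² + 3r + 2 = 0.
Factor: (r + 1)(r + 2) = 0 ⇒ r = -1, -2 (distinct real).
General solution: y = C₁e^(-x) + C₂e^(-2x).


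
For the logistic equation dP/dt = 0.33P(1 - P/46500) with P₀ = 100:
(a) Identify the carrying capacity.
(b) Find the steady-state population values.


Logistic ODE dP/dt = 0.33P(1 - P/46500) has equilibria where dP/dt = 0, i.e. P = 0 or P = 46500.
The coefficient (1 - P/K) = 0 when P = K, identifying K = 46500 as the carrying capacity.
(a) K = 46500; (b) equilibria P = 0 and P = 46500.


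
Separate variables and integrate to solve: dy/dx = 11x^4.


Integrate both sides with respect to x: y = ∫ 11x^4 dx = (11/5)x^5 + C.


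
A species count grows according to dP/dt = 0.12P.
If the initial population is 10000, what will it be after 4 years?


The ODE dP/dt = 0.12P has solution P(t) = P(0)e^(0.12t).
Substitute P(0) = 10000 and t = 4: P(4) = 10000 e^(0.48) ≈ 16161.


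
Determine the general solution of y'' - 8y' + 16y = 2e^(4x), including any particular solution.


Characteristic polynomial (r - 4)² = 0; repeated root r = 4.
y_h = (C₁ + C₂x)e^(4x). Forcing matches the repeated root (resonance), so try y_p = Ax² e^(4x).
Substitute and solve for A: 2A = 2, so A = 1.
General solution: y = (C₁ + C₂x + x²)e^(4x).


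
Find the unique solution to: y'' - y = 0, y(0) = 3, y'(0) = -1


Characteristic roots of r² - 1 = 0 are -1, 1.
General solution y = c₁ e^(-x) + c₂ e^(x).
Apply y(0) = 3: c₁ + c₂ = 3. Apply y'(0) = -1: -1 c₁ + 1 c₂ = -1.
Solve: c₁ = 2, c₂ = 1.
Particular solution: y = 2e^(-x) + e^(x).


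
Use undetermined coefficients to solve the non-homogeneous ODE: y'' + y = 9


Homogeneous part: r² + 1 = 0 ⇒ r = ±1i, so y_h = C₁cos(x) + C₂sin(x).
Try constant y_p = A; plug in: 1A = 9 ⇒ A = 9.
General solution: y = C₁cos(x) + C₂sin(x) + 9.


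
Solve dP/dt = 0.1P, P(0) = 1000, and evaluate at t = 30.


The ODE dP/dt = 0.1P has solution P(t) = P(0)e^(0.1t).
Substitute P(0) = 1000 and t = 30: P(30) = 1000 e^(3.00) ≈ 20086.


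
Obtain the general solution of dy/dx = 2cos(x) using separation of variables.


g(y) = 1, so integrate directly: y = ∫ 2cos(x) dx = 2sin(x) + C.


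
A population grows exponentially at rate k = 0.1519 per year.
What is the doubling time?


Exponential growth: P(t) = P₀ e^(0.1519t). Set P(t)/P₀ = 2: e^(0.1519t) = 2.
Solve: t = ln(2)/0.1519 ≈ 4.56 years.


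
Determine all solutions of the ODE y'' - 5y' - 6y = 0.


Characteristic equation: r² - 5r - 6 = 0.
Factor: (r - 6)(r + 1) = 0 ⇒ r = 6, -1 (distinct real).
General solution: y = C₁e^(6x) + C₂e^(-x).


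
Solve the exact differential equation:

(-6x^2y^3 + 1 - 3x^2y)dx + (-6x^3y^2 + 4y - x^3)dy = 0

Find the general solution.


Check exactness: ∂M/∂y = -18x^2y^2 - 3x^2 and ∂N/∂x = -18x^2y^2 - 3x^2; equal, so the equation is exact.
Integrate M with respect to x (treating y as constant): ∫M dx = -2x^3y^3 + x - x^3y + h(y).
Differentiate w.r.t. y and set equal to N: the x-dependent terms already match, leaving h'(y) = 4y. Integrate: h(y) = 2y^2.
So F(x,y) = -2x^3y^3 + 2y^2 + x - x^3y.
General solution: -2x^3y^3 + 2y^2 + x - x^3y = C.


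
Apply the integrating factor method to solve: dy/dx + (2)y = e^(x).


P(x) = 2 ⇒ μ = e^(2x).
(μ y)' = e^(3x) ⇒ μ y = e^(3x)/3 + C.
Divide by μ: y = (1/3)e^(x) + Ce^(-2x).


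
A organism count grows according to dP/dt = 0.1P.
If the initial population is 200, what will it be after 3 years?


The ODE dP/dt = 0.1P has solution P(t) = P(0)e^(0.1t).
Substitute P(0) = 200 and t = 3: P(3) = 200 e^(0.30) ≈ 270.


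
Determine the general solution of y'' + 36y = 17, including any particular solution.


Homogeneous part: r² + 36 = 0 ⇒ r = ±6i, so y_h = C₁cos(6x) + C₂sin(6x).
Try constant y_p = A; plug in: 36A = 17 ⇒ A = 17/36.
General solution: y = C₁cos(6x) + C₂sin(6x) + 17/36.


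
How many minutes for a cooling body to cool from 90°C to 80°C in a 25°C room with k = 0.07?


From T(t) = T_a + (T₀ - T_a)e^(-kt), set T(t) = 80:
(80 - 25) / (90 - 25) = e^(-0.07t), so t = -ln(0.846)/0.07 ≈ 2.4 minutes.


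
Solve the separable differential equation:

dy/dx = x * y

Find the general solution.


Separate variables: dy/y = x dx.
Integrate: ln|y| = (1/2)x^2 + C₀.
Exponentiate: y = Ce^((1/2)x^2).


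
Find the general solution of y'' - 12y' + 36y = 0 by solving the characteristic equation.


Characteristic equation: r² - 12r + 36 = 0, i.e. (r - 6)² = 0.
Repeated root r = 6; include an x factor for the second linearly independent solution.
General solution: y = (C₁ + C₂x)e^(6x).


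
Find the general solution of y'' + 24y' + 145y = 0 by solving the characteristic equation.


Characteristic equation: r² + 24r + 145 = 0.
Discriminant is negative; roots r = -12 ± 1i (complex conjugate pair).
General solution uses e^(α x)(C₁ cos(β x) + C₂ sin(β x)): y = e^(-12x)(C₁cos(x) + C₂sin(x)).


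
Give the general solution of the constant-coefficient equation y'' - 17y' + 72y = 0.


Characteristic equation: r² - 17r + 72 = 0.
Factor: (r - 9)(r - 8) = 0 ⇒ r = 9, 8 (distinct real).
General solution: y = C₁e^(9x) + C₂e^(8x).


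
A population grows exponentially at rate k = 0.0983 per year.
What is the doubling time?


Exponential growth: P(t) = P₀ e^(0.0983t). Set P(t)/P₀ = 2: e^(0.0983t) = 2.
Solve: t = ln(2)/0.0983 ≈ 7.05 years.


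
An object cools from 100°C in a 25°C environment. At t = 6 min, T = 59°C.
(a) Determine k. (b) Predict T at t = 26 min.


Newton's law: T(t) = T_a + (T₀ - T_a)e^(-kt).
(a) Use T(6) = 59: (59 - 25)/(100 - 25) = e^(-k·6), so k = -ln(0.453)/6 ≈ 0.1319.
(b) Apply k to t = 26: T(26) = 25 + (75)e^(-3.428) ≈ 27.4°C.


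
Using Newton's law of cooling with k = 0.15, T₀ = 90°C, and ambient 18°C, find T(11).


Newton's law: dT/dt = -k(T - T_a) has solution T(t) = T_a + (T₀ - T_a)e^(-kt).
Plug in T_a = 18, T₀ = 90, k = 0.15, t = 11: T(11) = 18 + (72)e^(-1.65) ≈ 31.8°C.


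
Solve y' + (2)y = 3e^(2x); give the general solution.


P(x) = 2 ⇒ μ = e^(2x).
(μ y)' = 3e^(4x) ⇒ μ y = (3/4)e^(4x) + C.
Divide by μ: y = (3/4)e^(2x) + Ce^(-2x).


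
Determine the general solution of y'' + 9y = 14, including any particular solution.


Homogeneous part: r² + 9 = 0 ⇒ r = ±3i, so y_h = C₁cos(3x) + C₂sin(3x).
Try constant y_p = A; plug in: 9A = 14 ⇒ A = 14/9.
General solution: y = C₁cos(3x) + C₂sin(3x) + 14/9.


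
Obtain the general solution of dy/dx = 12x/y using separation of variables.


Separate variables: y dy = 12x dx.
Integrate both sides: y²/2 = 6x^2 + C₀.
Multiply by 2: y² = 12x^2 + C.


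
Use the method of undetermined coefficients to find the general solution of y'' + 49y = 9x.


Homogeneous: r² + 49 = 0 ⇒ r = ±7i, y_h = C₁cos(7x) + C₂sin(7x).
Polynomial forcing; try y_p = Ax + B. Then y_p'' + 49 y_p = 49(Ax + B) = 9x, so B = 0 and A = 9/49.
General solution: y = C₁cos(7x) + C₂sin(7x) + (9/49)x.


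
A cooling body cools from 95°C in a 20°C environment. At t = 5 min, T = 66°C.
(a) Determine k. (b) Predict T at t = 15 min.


Newton's law: T(t) = T_a + (T₀ - T_a)e^(-kt).
(a) Use T(5) = 66: (66 - 20)/(95 - 20) = e^(-k·5), so k = -ln(0.613)/5 ≈ 0.0978.
(b) Apply k to t = 15: T(15) = 20 + (75)e^(-1.467) ≈ 37.3°C.


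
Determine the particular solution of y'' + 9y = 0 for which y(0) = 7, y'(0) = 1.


Characteristic roots of r² + 9 = 0 are ±3i, so y = C₁cos(3x) + C₂sin(3x).
Apply y(0) = 7: C₁ = 7. Differentiate and apply y'(0) = 1: 3·C₂ = 1, so C₂ = 1/3.
Particular solution: y = 7cos(3x) + (1/3)sin(3x).


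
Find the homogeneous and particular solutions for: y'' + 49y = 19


Homogeneous part: r² + 49 = 0 ⇒ r = ±7i, so y_h = C₁cos(7x) + C₂sin(7x).
Try constant y_p = A; plug in: 49A = 19 ⇒ A = 19/49.
General solution: y = C₁cos(7x) + C₂sin(7x) + 19/49.


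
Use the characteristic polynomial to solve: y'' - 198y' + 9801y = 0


Characteristic equation: r² - 198r + 9801 = 0, i.e. (r - 99)² = 0.
Repeated root r = 99; include an x factor for the second linearly independent solution.
General solution: y = (C₁ + C₂x)e^(99x).


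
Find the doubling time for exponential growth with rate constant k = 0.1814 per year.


Exponential growth: P(t) = P₀ e^(0.1814t). Set P(t)/P₀ = 2: e^(0.1814t) = 2.
Solve: t = ln(2)/0.1814 ≈ 3.82 years.


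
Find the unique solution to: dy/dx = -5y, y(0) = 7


General solution of y' = -5y is y = Ce^(-5x).
Apply y(0) = 7: C = 7.
Particular solution: y = 7e^(-5x).


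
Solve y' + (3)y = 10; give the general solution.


P(x) = 3, Q(x) = 10; integrating factor μ = e^(3x).
(μ y)' = 10e^(3x) ⇒ μ y = (10/3)e^(3x) + C.
Divide by μ: y = 10/3 + Ce^(-3x).


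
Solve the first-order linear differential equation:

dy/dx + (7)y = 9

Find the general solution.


P(x) = 7, Q(x) = 9; integrating factor μ = e^(7x).
(μ y)' = 9e^(7x) ⇒ μ y = (9/7)e^(7x) + C.
Divide by μ: y = 9/7 + Ce^(-7x).


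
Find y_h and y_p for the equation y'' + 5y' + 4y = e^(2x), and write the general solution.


Characteristic roots of r² + 5r + 4 = 0 are -4, -1.
y_h = C₁e^(-4x) + C₂e^(-x).
Forcing exponent 2 is not a characteristic root; try y_p = Ae^(2x).
Substitute: A·(4 + (5)·2 + (4)) = A·18 = 1, so A = 1/18.
General solution: y = C₁e^(-4x) + C₂e^(-x) + (1/18)e^(2x).


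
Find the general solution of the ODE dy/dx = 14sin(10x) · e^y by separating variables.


Separate: e^(-y) dy = 14sin(10x) dx.
Integrate: -e^(-y) = -(7/5)cos(10x) + C₀.
Rearrange: e^(-y) = (7/5)cos(10x) + C.


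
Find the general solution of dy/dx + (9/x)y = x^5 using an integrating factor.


P(x) = 9/x ⇒ μ = x^9.
(x^9 y)' = x^14 ⇒ x^9 y = x^15/(15) + C.
Solve for y: y = (1/15)x^6 + C/x^9.


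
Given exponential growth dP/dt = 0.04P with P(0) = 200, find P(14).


The ODE dP/dt = 0.04P has solution P(t) = P(0)e^(0.04t).
Substitute P(0) = 200 and t = 14: P(14) = 200 e^(0.56) ≈ 350.


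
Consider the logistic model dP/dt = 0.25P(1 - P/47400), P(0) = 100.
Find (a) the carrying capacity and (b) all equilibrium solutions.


Logistic ODE dP/dt = 0.25P(1 - P/47400) has equilibria where dP/dt = 0, i.e. P = 0 or P = 47400.
The coefficient (1 - P/K) = 0 when P = K, identifying K = 47400 as the carrying capacity.
(a) K = 47400; (b) equilibria P = 0 and P = 47400.


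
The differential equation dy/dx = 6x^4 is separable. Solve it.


Integrate both sides with respect to x: y = ∫ 6x^4 dx = (6/5)x^5 + C.


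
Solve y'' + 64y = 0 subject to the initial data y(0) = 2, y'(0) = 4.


Characteristic roots of r² + 64 = 0 are ±8i, so y = C₁cos(8x) + C₂sin(8x).
Apply y(0) = 2: C₁ = 2. Differentiate and apply y'(0) = 4: 8·C₂ = 4, so C₂ = 1/2.
Particular solution: y = 2cos(8x) + (1/2)sin(8x).


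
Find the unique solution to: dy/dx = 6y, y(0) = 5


General solution of y' = 6y is y = Ce^(6x).
Apply y(0) = 5: C = 5.
Particular solution: y = 5e^(6x).


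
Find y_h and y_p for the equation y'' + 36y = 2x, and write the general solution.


Homogeneous: r² + 36 = 0 ⇒ r = ±6i, y_h = C₁cos(6x) + C₂sin(6x).
Polynomial forcing; try y_p = Ax + B. Then y_p'' + 36 y_p = 36(Ax + B) = 2x, so B = 0 and A = 1/18.
General solution: y = C₁cos(6x) + C₂sin(6x) + (1/18)x.


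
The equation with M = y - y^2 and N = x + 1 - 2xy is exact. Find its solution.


Check exactness: ∂M/∂y = 1 - 2y and ∂N/∂x = 1 - 2y; equal, so the equation is exact.
Integrate M with respect to x (treating y as constant): ∫M dx = xy - xy^2 + h(y).
Differentiate w.r.t. y and set equal to N: the x-dependent terms already match, leaving h'(y) = 1. Integrate: h(y) = y.
So F(x,y) = xy + y - xy^2.
General solution: xy + y - xy^2 = C.


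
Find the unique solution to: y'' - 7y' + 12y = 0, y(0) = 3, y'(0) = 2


Characteristic roots of r² - 7r + 12 = 0 are 3, 4.
General solution y = c₁ e^(3x) + c₂ e^(4x).
Apply y(0) = 3: c₁ + c₂ = 3. Apply y'(0) = 2: 3 c₁ + 4 c₂ = 2.
Solve: c₁ = 10, c₂ = -7.
Particular solution: y = 10e^(3x) - 7e^(4x).


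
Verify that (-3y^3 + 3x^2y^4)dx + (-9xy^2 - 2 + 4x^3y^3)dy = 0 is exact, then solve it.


Check exactness: ∂M/∂y = -9y^2 + 12x^2y^3 and ∂N/∂x = -9y^2 + 12x^2y^3; equal, so the equation is exact.
Integrate M with respect to x (treating y as constant): ∫M dx = -3xy^3 + x^3y^4 + h(y).
Differentiate w.r.t. y and set equal to N: the x-dependent terms already match, leaving h'(y) = -2. Integrate: h(y) = -2y.
So F(x,y) = -3xy^3 - 2y + x^3y^4.
General solution: -3xy^3 - 2y + x^3y^4 = C.


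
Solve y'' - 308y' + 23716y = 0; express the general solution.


Characteristic equation: r² - 308r + 23716 = 0, i.e. (r - 154)² = 0.
Repeated root r = 154; include an x factor for the second linearly independent solution.
General solution: y = (C₁ + C₂x)e^(154x).


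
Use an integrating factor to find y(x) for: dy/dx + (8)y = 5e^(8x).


P(x) = 8 ⇒ μ = e^(8x).
(μ y)' = 5e^(16x) ⇒ μ y = (5/16)e^(16x) + C.
Divide by μ: y = (5/16)e^(8x) + Ce^(-8x).


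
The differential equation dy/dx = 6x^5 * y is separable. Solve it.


Separate variables: dy/y = 6x^5 dx.
Integrate: ln|y| = x^6 + C₀.
Exponentiate: y = Ce^(x^6).


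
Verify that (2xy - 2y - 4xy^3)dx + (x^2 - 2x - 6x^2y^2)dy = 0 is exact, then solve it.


Check exactness: ∂M/∂y = 2x - 2 - 12xy^2 and ∂N/∂x = 2x - 2 - 12xy^2; equal, so the equation is exact.
Integrate M with respect to x (treating y as constant): ∫M dx = x^2y - 2xy - 2x^2y^3 + h(y).
Differentiate w.r.t. y and set equal to N: all terms match, so h'(y) = 0 and h is a constant absorbed into C.
General solution: x^2y - 2xy - 2x^2y^3 = C.


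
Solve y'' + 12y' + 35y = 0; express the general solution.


Characteristic equation: r² + 12r + 35 = 0.
Factor: (r + 5)(r + 7) = 0 ⇒ r = -5, -7 (distinct real).
General solution: y = C₁e^(-5x) + C₂e^(-7x).


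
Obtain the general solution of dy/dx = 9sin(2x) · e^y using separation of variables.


Separate: e^(-y) dy = 9sin(2x) dx.
Integrate: -e^(-y) = -(9/2)cos(2x) + C₀.
Rearrange: e^(-y) = (9/2)cos(2x) + C.


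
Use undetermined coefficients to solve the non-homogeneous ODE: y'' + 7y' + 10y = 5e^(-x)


Characteristic roots of r² + 7r + 10 = 0 are -5, -2.
y_h = C₁e^(-5x) + C₂e^(-2x).
Forcing exponent -1 is not a characteristic root; try y_p = Ae^(-x).
Substitute: A·(1 + (7)·-1 + (10)) = A·4 = 5, so A = 5/4.
General solution: y = C₁e^(-5x) + C₂e^(-2x) + (5/4)e^(-x).


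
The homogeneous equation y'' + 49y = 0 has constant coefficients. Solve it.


Characteristic equation: r² + 49 = 0.
Discriminant is negative; roots r = 0 ± 7i (complex conjugate pair).
General solution uses e^(α x)(C₁ cos(β x) + C₂ sin(β x)): y = C₁cos(7x) + C₂sin(7x).


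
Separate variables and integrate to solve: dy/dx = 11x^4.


Integrate both sides with respect to x: y = ∫ 11x^4 dx = (11/5)x^5 + C.


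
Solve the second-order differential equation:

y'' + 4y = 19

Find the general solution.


Homogeneous part: r² + 4 = 0 ⇒ r = ±2i, so y_h = C₁cos(2x) + C₂sin(2x).
Try constant y_p = A; plug in: 4A = 19 ⇒ A = 19/4.
General solution: y = C₁cos(2x) + C₂sin(2x) + 19/4.


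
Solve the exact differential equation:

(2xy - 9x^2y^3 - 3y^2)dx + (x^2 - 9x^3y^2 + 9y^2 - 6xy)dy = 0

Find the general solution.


Check exactness: ∂M/∂y = 2x - 27x^2y^2 - 6y and ∂N/∂x = 2x - 27x^2y^2 - 6y; equal, so the equation is exact.
Integrate M with respect to x (treating y as constant): ∫M dx = x^2y - 3x^3y^3 - 3xy^2 + h(y).
Differentiate w.r.t. y and set equal to N: the x-dependent terms already match, leaving h'(y) = 9y^2. Integrate: h(y) = 3y^3.
So F(x,y) = x^2y - 3x^3y^3 + 3y^3 - 3xy^2.
General solution: x^2y - 3x^3y^3 + 3y^3 - 3xy^2 = C.


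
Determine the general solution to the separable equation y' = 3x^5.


Integrate both sides with respect to x: y = ∫ 3x^5 dx = (1/2)x^6 + C.


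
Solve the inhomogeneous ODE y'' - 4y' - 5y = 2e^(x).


Characteristic roots of r² - 4r - 5 = 0 are 5, -1.
y_h = C₁e^(5x) + C₂e^(-x).
Forcing exponent 1 is not a characteristic root; try y_p = Ae^(x).
Substitute: A·(1 + (-4)·1 + (-5)) = A·-8 = 2, so A = -1/4.
General solution: y = C₁e^(5x) + C₂e^(-x) - (1/4)e^(x).


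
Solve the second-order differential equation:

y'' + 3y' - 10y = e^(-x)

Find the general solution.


Characteristic roots of r² + 3r - 10 = 0 are -5, 2.
y_h = C₁e^(-5x) + C₂e^(2x).
Forcing exponent -1 is not a characteristic root; try y_p = Ae^(-x).
Substitute: A·(1 + (3)·-1 + (-10)) = A·-12 = 1, so A = -1/12.
General solution: y = C₁e^(-5x) + C₂e^(2x) - (1/12)e^(-x).


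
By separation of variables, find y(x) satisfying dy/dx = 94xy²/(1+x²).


Separate: dy/y² = 94x/(1+x²) dx.
Integrate LHS: ∫ dy/y² = -1/y.
Integrate RHS via u = 1+x²: 47ln(1+x²) + C.
Result: -1/y = 47ln(1+x²) + C.


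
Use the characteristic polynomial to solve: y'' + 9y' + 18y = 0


Characteristic equation: r² + 9r + 18 = 0.
Factor: (r + 3)(r + 6) = 0 ⇒ r = -3, -6 (distinct real).
General solution: y = C₁e^(-3x) + C₂e^(-6x).


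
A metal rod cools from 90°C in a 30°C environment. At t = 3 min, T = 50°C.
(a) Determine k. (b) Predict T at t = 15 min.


Newton's law: T(t) = T_a + (T₀ - T_a)e^(-kt).
(a) Use T(3) = 50: (50 - 30)/(90 - 30) = e^(-k·3), so k = -ln(0.333)/3 ≈ 0.3662.
(b) Apply k to t = 15: T(15) = 30 + (60)e^(-5.493) ≈ 30.2°C.


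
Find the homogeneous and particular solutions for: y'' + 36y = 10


Homogeneous part: r² + 36 = 0 ⇒ r = ±6i, so y_h = C₁cos(6x) + C₂sin(6x).
Try constant y_p = A; plug in: 36A = 10 ⇒ A = 5/18.
General solution: y = C₁cos(6x) + C₂sin(6x) + 5/18.


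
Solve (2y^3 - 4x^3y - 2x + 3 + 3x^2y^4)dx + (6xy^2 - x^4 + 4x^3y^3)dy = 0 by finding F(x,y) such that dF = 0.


Check exactness: ∂M/∂y = 6y^2 - 4x^3 + 12x^2y^3 and ∂N/∂x = 6y^2 - 4x^3 + 12x^2y^3; equal, so the equation is exact.
Integrate M with respect to x (treating y as constant): ∫M dx = 2xy^3 - x^4y - x^2 + 3x + x^3y^4 + h(y).
Differentiate w.r.t. y and set equal to N: all terms match, so h'(y) = 0 and h is a constant absorbed into C.
General solution: 2xy^3 - x^4y - x^2 + 3x + x^3y^4 = C.


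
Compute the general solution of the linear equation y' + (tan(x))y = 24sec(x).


P(x) = tan(x) ⇒ μ = e^(∫tan(x)dx) = sec(x).
(sec(x) y)' = 24sec²(x) ⇒ sec(x) y = 24tan(x) + C.
Multiply by cos(x): y = 24sin(x) + C·cos(x).


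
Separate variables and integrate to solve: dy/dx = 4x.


Integrate both sides with respect to x: y = ∫ 4x dx = 2x^2 + C.


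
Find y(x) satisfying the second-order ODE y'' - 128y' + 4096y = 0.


Characteristic equation: r² - 128r + 4096 = 0, i.e. (r - 64)² = 0.
Repeated root r = 64; include an x factor for the second linearly independent solution.
General solution: y = (C₁ + C₂x)e^(64x).


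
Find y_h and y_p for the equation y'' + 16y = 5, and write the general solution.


Homogeneous part: r² + 16 = 0 ⇒ r = ±4i, so y_h = C₁cos(4x) + C₂sin(4x).
Try constant y_p = A; plug in: 16A = 5 ⇒ A = 5/16.
General solution: y = C₁cos(4x) + C₂sin(4x) + 5/16.


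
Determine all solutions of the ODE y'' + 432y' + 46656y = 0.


Characteristic equation: r² + 432r + 46656 = 0, i.e. (r + 216)² = 0.
Repeated root r = -216; include an x factor for the second linearly independent solution.
General solution: y = (C₁ + C₂x)e^(-216x).


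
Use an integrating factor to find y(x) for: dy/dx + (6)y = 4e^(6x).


P(x) = 6 ⇒ μ = e^(6x).
(μ y)' = 4e^(12x) ⇒ μ y = (4/12)e^(12x) + C.
Divide by μ: y = (1/3)e^(6x) + Ce^(-6x).


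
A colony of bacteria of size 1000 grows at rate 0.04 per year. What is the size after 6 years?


The ODE dP/dt = 0.04P has solution P(t) = P(0)e^(0.04t).
Substitute P(0) = 1000 and t = 6: P(6) = 1000 e^(0.24) ≈ 1271.


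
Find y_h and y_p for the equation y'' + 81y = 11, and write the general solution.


Homogeneous part: r² + 81 = 0 ⇒ r = ±9i, so y_h = C₁cos(9x) + C₂sin(9x).
Try constant y_p = A; plug in: 81A = 11 ⇒ A = 11/81.
General solution: y = C₁cos(9x) + C₂sin(9x) + 11/81.


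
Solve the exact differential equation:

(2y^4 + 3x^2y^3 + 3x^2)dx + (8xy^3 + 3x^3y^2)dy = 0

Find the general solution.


Check exactness: ∂M/∂y = 8y^3 + 9x^2y^2 and ∂N/∂x = 8y^3 + 9x^2y^2; equal, so the equation is exact.
Integrate M with respect to x (treating y as constant): ∫M dx = 2xy^4 + x^3y^3 + x^3 + h(y).
Differentiate w.r.t. y and set equal to N: all terms match, so h'(y) = 0 and h is a constant absorbed into C.
General solution: 2xy^4 + x^3y^3 + x^3 = C.


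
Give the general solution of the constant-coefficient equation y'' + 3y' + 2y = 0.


Characteristic equation: r² + 3r + 2 = 0.
Factor: (r + 2)(r + 1) = 0 ⇒ r = -2, -1 (distinct real).
General solution: y = C₁e^(-2x) + C₂e^(-x).


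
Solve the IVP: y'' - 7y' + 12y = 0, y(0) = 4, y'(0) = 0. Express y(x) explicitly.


Characteristic roots of r² - 7r + 12 = 0 are 3, 4.
General solution y = c₁ e^(3x) + c₂ e^(4x).
Apply y(0) = 4: c₁ + c₂ = 4. Apply y'(0) = 0: 3 c₁ + 4 c₂ = 0.
Solve: c₁ = 16, c₂ = -12.
Particular solution: y = 16e^(3x) - 12e^(4x).


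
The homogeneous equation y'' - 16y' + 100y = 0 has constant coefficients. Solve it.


Characteristic equation: r² - 16r + 100 = 0.
Discriminant is negative; roots r = 8 ± 6i (complex conjugate pair).
General solution uses e^(α x)(C₁ cos(β x) + C₂ sin(β x)): y = e^(8x)(C₁cos(6x) + C₂sin(6x)).


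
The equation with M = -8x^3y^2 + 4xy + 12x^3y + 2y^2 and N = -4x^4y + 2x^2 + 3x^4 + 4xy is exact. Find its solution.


Check exactness: ∂M/∂y = -16x^3y + 4x + 12x^3 + 4y and ∂N/∂x = -16x^3y + 4x + 12x^3 + 4y; equal, so the equation is exact.
Integrate M with respect to x (treating y as constant): ∫M dx = -2x^4y^2 + 2x^2y + 3x^4y + 2xy^2 + h(y).
Differentiate w.r.t. y and set equal to N: all terms match, so h'(y) = 0 and h is a constant absorbed into C.
General solution: -2x^4y^2 + 2x^2y + 3x^4y + 2xy^2 = C.


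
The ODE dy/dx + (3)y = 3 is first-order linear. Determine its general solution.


P(x) = 3, Q(x) = 3; integrating factor μ = e^(3x).
(μ y)' = 3e^(3x) ⇒ μ y = e^(3x) + C.
Divide by μ: y = 1 + Ce^(-3x).


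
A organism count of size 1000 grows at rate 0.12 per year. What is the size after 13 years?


The ODE dP/dt = 0.12P has solution P(t) = P(0)e^(0.12t).
Substitute P(0) = 1000 and t = 13: P(13) = 1000 e^(1.56) ≈ 4759.


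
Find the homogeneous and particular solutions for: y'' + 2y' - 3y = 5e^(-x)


Characteristic roots of r² + 2r - 3 = 0 are -3, 1.
y_h = C₁e^(-3x) + C₂e^(x).
Forcing exponent -1 is not a characteristic root; try y_p = Ae^(-x).
Substitute: A·(1 + (2)·-1 + (-3)) = A·-4 = 5, so A = -5/4.
General solution: y = C₁e^(-3x) + C₂e^(x) - (5/4)e^(-x).


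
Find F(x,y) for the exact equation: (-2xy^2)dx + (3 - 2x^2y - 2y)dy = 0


Check exactness: ∂M/∂y = -4xy and ∂N/∂x = -4xy; equal, so the equation is exact.
Integrate M with respect to x (treating y as constant): ∫M dx = -x^2y^2 + h(y).
Differentiate w.r.t. y and set equal to N: the x-dependent terms already match, leaving h'(y) = 3 - 2y. Integrate: h(y) = 3y - y^2.
So F(x,y) = 3y - x^2y^2 - y^2.
General solution: 3y - x^2y^2 - y^2 = C.


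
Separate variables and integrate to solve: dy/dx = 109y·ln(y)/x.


Separate: dy/[y ln(y)] = 109 dx/x.
Substitute u = ln(y): du/u = 109 dx/x.
Integrate: ln|ln(y)| = 109ln|x| + C₀, hence ln(y) = C·x^109.
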